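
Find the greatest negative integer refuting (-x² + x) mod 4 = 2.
Testing negative integers from -1 downward:
x = -1: LHS = (-(-1)² + (-1)) mod 4 = (-2) mod 4 = 2; 2 = 2 — holds
x = -2: LHS = (-(-2)² + (-2)) mod 4 = (-6) mod 4 = 2; 2 = 2 — holds
x = -3: LHS = (-(-3)² + (-3)) mod 4 = (-12) mod 4 = 0; 0 = 2 — FAILS  ← closest negative counterexample to 0

Answer: x = -3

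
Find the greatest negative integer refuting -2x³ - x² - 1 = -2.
Testing negative integers from -1 downward:
x = -1: LHS = -2·(-1)³ - (-1)² - 1 = 0; 0 = -2 — FAILS  ← closest negative counterexample to 0

Answer: x = -1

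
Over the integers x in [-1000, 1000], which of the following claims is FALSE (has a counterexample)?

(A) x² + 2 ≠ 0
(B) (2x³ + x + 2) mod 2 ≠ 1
(A) Over all integers in [-1000, 1000], LHS − RHS is always positive; it is smallest at x = 0, where it equals 2:
x = 0: LHS = 0² + 2 = 2; 2 ≠ 0 — holds
At the ends of the range:
x = -1000: LHS = (-1000)² + 2 = 1000002; 1000002 ≠ 0 — holds
x = 1000: LHS = 1000² + 2 = 1000002; 1000002 ≠ 0 — holds
Hence LHS − RHS is never 0, i.e. the two sides are never equal, so the relation holds for every integer in [-1000, 1000].

(B) x = 1: LHS = (2·1³ + 1 + 2) mod 2 = 5 mod 2 = 1; 1 ≠ 1 — FAILS

Only (B) has a counterexample.

Answer: B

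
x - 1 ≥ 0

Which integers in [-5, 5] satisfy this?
Holds for: {1, 2, 3, 4, 5}
Fails for: {-5, -4, -3, -2, -1, 0}

Answer: {1, 2, 3, 4, 5}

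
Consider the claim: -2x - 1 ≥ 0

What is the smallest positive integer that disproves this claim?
Testing positive integers:
x = 1: LHS = -2·1 - 1 = -3; -3 ≥ 0 — FAILS  ← smallest positive counterexample

Answer: x = 1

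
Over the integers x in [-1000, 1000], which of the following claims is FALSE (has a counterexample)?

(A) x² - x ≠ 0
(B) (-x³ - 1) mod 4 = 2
(A) x = 0: LHS = 0² - 0 = 0; 0 ≠ 0 — FAILS
(B) x = 0: LHS = (-0³ - 1) mod 4 = (-1) mod 4 = 3; 3 = 2 — FAILS

Answer: Both A and B are false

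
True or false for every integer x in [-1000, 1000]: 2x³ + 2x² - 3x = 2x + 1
The claim fails at x = 0:
x = 0: LHS = 2·0³ + 2·0² - 3·0 = 0, RHS = 2·0 + 1 = 1; 0 = 1 — FAILS

Because a single integer refutes it, the statement is false.

Answer: False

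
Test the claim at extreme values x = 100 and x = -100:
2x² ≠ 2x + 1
x = 100: LHS = 2·100² = 20000, RHS = 2·100 + 1 = 201; 20000 ≠ 201 — holds
x = -100: LHS = 2·(-100)² = 20000, RHS = 2·(-100) + 1 = -199; 20000 ≠ -199 — holds

Answer: Yes, holds for both x = 100 and x = -100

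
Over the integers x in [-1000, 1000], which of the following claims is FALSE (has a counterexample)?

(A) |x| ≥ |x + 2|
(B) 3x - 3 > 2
(A) x = 0: LHS = |0| = 0, RHS = |0 + 2| = |2| = 2; 0 ≥ 2 — FAILS
(B) x = 0: LHS = 3·0 - 3 = -3; -3 > 2 — FAILS

Answer: Both A and B are false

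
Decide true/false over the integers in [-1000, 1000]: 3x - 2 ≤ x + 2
The claim fails at x = 3:
x = 3: LHS = 3·3 - 2 = 7, RHS = 3 + 2 = 5; 7 ≤ 5 — FAILS

Because a single integer refutes it, the statement is false.

Answer: False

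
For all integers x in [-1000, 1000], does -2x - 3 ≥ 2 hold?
The claim fails at x = 0:
x = 0: LHS = -2·0 - 3 = -3; -3 ≥ 2 — FAILS

Because a single integer refutes it, the statement is false.

Answer: False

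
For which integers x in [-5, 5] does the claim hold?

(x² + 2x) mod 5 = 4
Holds for: {-1, 4}
Fails for: {-5, -4, -3, -2, 0, 1, 2, 3, 5}

Answer: {-1, 4}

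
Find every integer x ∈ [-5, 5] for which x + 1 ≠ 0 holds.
Holds for: {-5, -4, -3, -2, 0, 1, 2, 3, 4, 5}
Fails for: {-1}

Answer: {-5, -4, -3, -2, 0, 1, 2, 3, 4, 5}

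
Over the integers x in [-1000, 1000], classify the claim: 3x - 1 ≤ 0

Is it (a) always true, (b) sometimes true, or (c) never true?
Holds at x = 0: LHS = 3·0 - 1 = -1; -1 ≤ 0 — holds
Fails at x = 1: LHS = 3·1 - 1 = 2; 2 ≤ 0 — FAILS
It is satisfied by some integers in the range but not all.

Answer: Sometimes true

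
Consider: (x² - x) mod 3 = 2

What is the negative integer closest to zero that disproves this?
Testing negative integers from -1 downward:
x = -1: LHS = ((-1)² - (-1)) mod 3 = 2 mod 3 = 2; 2 = 2 — holds
x = -2: LHS = ((-2)² - (-2)) mod 3 = 6 mod 3 = 0; 0 = 2 — FAILS  ← closest negative counterexample to 0

Answer: x = -2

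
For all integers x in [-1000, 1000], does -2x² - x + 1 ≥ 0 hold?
The claim fails at x = 1:
x = 1: LHS = -2·1² - 1 + 1 = -2; -2 ≥ 0 — FAILS

Because a single integer refutes it, the statement is false.

Answer: False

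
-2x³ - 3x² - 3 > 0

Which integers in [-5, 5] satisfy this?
Holds for: {-5, -4, -3, -2}
Fails for: {-1, 0, 1, 2, 3, 4, 5}

Answer: {-5, -4, -3, -2}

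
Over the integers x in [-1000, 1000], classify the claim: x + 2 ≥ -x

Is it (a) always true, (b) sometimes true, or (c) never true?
Holds at x = 0: LHS = 0 + 2 = 2, RHS = -0 = 0; 2 ≥ 0 — holds
Fails at x = -2: LHS = (-2) + 2 = 0, RHS = -(-2) = 2; 0 ≥ 2 — FAILS
It is satisfied by some integers in the range but not all.

Answer: Sometimes true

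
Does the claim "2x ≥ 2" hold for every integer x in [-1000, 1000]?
The claim fails at x = 0:
x = 0: LHS = 2·0 = 0; 0 ≥ 2 — FAILS

Because a single integer refutes it, the statement is false.

Answer: False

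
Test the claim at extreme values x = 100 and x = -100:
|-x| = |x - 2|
x = 100: LHS = |-100| = 100, RHS = |100 - 2| = |98| = 98; 100 = 98 — FAILS
x = -100: LHS = |-(-100)| = |100| = 100, RHS = |(-100) - 2| = |-102| = 102; 100 = 102 — FAILS

Answer: No, fails for both x = 100 and x = -100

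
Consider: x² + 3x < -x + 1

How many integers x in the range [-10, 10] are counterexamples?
Counterexamples in [-10, 10]: {-10, -9, -8, -7, -6, -5, 1, 2, 3, 4, 5, 6, 7, 8, 9, 10}.

Counting them gives 16 values.

Answer: 16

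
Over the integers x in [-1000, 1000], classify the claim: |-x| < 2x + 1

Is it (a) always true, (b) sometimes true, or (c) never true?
Holds at x = 0: LHS = |-0| = |0| = 0, RHS = 2·0 + 1 = 1; 0 < 1 — holds
Fails at x = -1: LHS = |-(-1)| = |1| = 1, RHS = 2·(-1) + 1 = -1; 1 < -1 — FAILS
It is satisfied by some integers in the range but not all.

Answer: Sometimes true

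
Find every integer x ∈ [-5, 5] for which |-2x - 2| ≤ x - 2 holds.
Over all integers in [-5, 5], LHS − RHS is smallest at x = -1, where it equals 3:
x = -1: LHS = |-2·(-1) - 2| = |0| = 0, RHS = (-1) - 2 = -3; 0 ≤ -3 — FAILS
At the ends of the range:
x = -5: LHS = |-2·(-5) - 2| = |8| = 8, RHS = (-5) - 2 = -7; 8 ≤ -7 — FAILS
x = 5: LHS = |-2·5 - 2| = |-12| = 12, RHS = 5 - 2 = 3; 12 ≤ 3 — FAILS
Hence LHS − RHS is never zero or negative, i.e. LHS > RHS throughout, so the claimed relation (≤) fails for every integer in [-5, 5].

Answer: None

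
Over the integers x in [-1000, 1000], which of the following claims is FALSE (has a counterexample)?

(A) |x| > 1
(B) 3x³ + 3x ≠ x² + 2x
(A) x = 0: LHS = |0| = 0; 0 > 1 — FAILS
(B) x = 0: LHS = 3·0³ + 3·0 = 0, RHS = 0² + 2·0 = 0; 0 ≠ 0 — FAILS

Answer: Both A and B are false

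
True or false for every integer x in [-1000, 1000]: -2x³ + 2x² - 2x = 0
The claim fails at x = 1:
x = 1: LHS = -2·1³ + 2·1² - 2·1 = -2; -2 = 0 — FAILS

Because a single integer refutes it, the statement is false.

Answer: False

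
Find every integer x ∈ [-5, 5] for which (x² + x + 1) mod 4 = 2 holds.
For a polynomial with integer coefficients, its value mod 4 depends only on x mod 4, so it suffices to check one representative of each residue class, x = 0, 1, 2, 3:
x = 0: LHS = (0² + 0 + 1) mod 4 = 1 mod 4 = 1; 1 = 2 — FAILS
x = 1: LHS = (1² + 1 + 1) mod 4 = 3 mod 4 = 3; 3 = 2 — FAILS
x = 2: LHS = (2² + 2 + 1) mod 4 = 7 mod 4 = 3; 3 = 2 — FAILS
x = 3: LHS = (3² + 3 + 1) mod 4 = 13 mod 4 = 1; 1 = 2 — FAILS
The relation fails in every residue class, so the claimed relation (=) fails for every integer in [-5, 5].

Answer: None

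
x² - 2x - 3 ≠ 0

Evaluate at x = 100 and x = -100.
x = 100: LHS = 100² - 2·100 - 3 = 9797; 9797 ≠ 0 — holds
x = -100: LHS = (-100)² - 2·(-100) - 3 = 10197; 10197 ≠ 0 — holds

Answer: Yes, holds for both x = 100 and x = -100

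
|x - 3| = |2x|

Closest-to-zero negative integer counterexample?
Testing negative integers from -1 downward:
x = -1: LHS = |(-1) - 3| = |-4| = 4, RHS = |2·(-1)| = |-2| = 2; 4 = 2 — FAILS  ← closest negative counterexample to 0

Answer: x = -1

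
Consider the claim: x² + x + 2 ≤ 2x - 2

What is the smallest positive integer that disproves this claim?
Testing positive integers:
x = 1: LHS = 1² + 1 + 2 = 4, RHS = 2·1 - 2 = 0; 4 ≤ 0 — FAILS  ← smallest positive counterexample

Answer: x = 1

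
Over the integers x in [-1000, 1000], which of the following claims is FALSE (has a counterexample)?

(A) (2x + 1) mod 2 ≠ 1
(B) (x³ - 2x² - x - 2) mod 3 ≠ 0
(A) x = 0: LHS = (2·0 + 1) mod 2 = 1 mod 2 = 1; 1 ≠ 1 — FAILS

(B) For a polynomial with integer coefficients, its value mod 3 depends only on x mod 3, so it suffices to check one representative of each residue class, x = 0, 1, 2:
x = 0: LHS = (0³ - 2·0² - 0 - 2) mod 3 = (-2) mod 3 = 1; 1 ≠ 0 — holds
x = 1: LHS = (1³ - 2·1² - 1 - 2) mod 3 = (-4) mod 3 = 2; 2 ≠ 0 — holds
x = 2: LHS = (2³ - 2·2² - 2 - 2) mod 3 = (-4) mod 3 = 2; 2 ≠ 0 — holds
The relation holds in every residue class, so the relation holds for every integer in [-1000, 1000].

Only (A) has a counterexample.

Answer: A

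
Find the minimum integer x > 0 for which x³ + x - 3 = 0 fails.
Testing positive integers:
x = 1: LHS = 1³ + 1 - 3 = -1; -1 = 0 — FAILS  ← smallest positive counterexample

Answer: x = 1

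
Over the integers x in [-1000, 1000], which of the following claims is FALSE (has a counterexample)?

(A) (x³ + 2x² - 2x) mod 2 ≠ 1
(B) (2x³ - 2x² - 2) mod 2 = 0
(A) x = 1: LHS = (1³ + 2·1² - 2·1) mod 2 = 1 mod 2 = 1; 1 ≠ 1 — FAILS

(B) For a polynomial with integer coefficients, its value mod 2 depends only on x mod 2, so it suffices to check one representative of each residue class, x = 0, 1:
x = 0: LHS = (2·0³ - 2·0² - 2) mod 2 = (-2) mod 2 = 0; 0 = 0 — holds
x = 1: LHS = (2·1³ - 2·1² - 2) mod 2 = (-2) mod 2 = 0; 0 = 0 — holds
The relation holds in every residue class, so the relation holds for every integer in [-1000, 1000].

Only (A) has a counterexample.

Answer: A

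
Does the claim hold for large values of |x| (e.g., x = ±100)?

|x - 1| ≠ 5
x = 100: LHS = |100 - 1| = |99| = 99; 99 ≠ 5 — holds
x = -100: LHS = |(-100) - 1| = |-101| = 101; 101 ≠ 5 — holds

Answer: Yes, holds for both x = 100 and x = -100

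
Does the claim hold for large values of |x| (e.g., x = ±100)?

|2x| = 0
x = 100: LHS = |2·100| = |200| = 200; 200 = 0 — FAILS
x = -100: LHS = |2·(-100)| = |-200| = 200; 200 = 0 — FAILS

Answer: No, fails for both x = 100 and x = -100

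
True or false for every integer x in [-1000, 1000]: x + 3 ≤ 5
The claim fails at x = 3:
x = 3: LHS = 3 + 3 = 6; 6 ≤ 5 — FAILS

Because a single integer refutes it, the statement is false.

Answer: False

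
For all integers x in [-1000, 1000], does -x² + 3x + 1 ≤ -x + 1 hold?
The claim fails at x = 1:
x = 1: LHS = -1² + 3·1 + 1 = 3, RHS = -1 + 1 = 0; 3 ≤ 0 — FAILS

Because a single integer refutes it, the statement is false.

Answer: False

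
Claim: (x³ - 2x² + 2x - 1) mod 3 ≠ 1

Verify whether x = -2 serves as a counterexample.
Substitute x = -2 into the relation:
x = -2: LHS = ((-2)³ - 2·(-2)² + 2·(-2) - 1) mod 3 = (-21) mod 3 = 0; 0 ≠ 1 — holds

The relation holds at x = -2, so it is not a counterexample.

Answer: No, x = -2 is not a counterexample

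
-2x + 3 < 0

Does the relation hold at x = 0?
x = 0: LHS = -2·0 + 3 = 3; 3 < 0 — FAILS

The relation fails at x = 0, so x = 0 is a counterexample.

Answer: No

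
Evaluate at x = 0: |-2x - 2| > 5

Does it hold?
x = 0: LHS = |-2·0 - 2| = |-2| = 2; 2 > 5 — FAILS

The relation fails at x = 0, so x = 0 is a counterexample.

Answer: No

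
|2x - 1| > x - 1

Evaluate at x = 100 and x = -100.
x = 100: LHS = |2·100 - 1| = |199| = 199, RHS = 100 - 1 = 99; 199 > 99 — holds
x = -100: LHS = |2·(-100) - 1| = |-201| = 201, RHS = (-100) - 1 = -101; 201 > -101 — holds

Answer: Yes, holds for both x = 100 and x = -100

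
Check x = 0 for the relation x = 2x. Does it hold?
x = 0: RHS = 2·0 = 0; 0 = 0 — holds

The relation is satisfied at x = 0.

Answer: Yes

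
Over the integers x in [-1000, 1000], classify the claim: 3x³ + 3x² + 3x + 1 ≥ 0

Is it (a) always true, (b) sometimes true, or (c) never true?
Holds at x = 0: LHS = 3·0³ + 3·0² + 3·0 + 1 = 1; 1 ≥ 0 — holds
Fails at x = -1: LHS = 3·(-1)³ + 3·(-1)² + 3·(-1) + 1 = -2; -2 ≥ 0 — FAILS
It is satisfied by some integers in the range but not all.

Answer: Sometimes true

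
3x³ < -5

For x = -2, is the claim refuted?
Substitute x = -2 into the relation:
x = -2: LHS = 3·(-2)³ = -24; -24 < -5 — holds

The claim holds here, so x = -2 is not a counterexample. (A counterexample exists elsewhere, e.g. x = 0.)

Answer: No, x = -2 is not a counterexample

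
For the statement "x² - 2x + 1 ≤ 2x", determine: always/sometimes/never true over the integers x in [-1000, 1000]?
Holds at x = 1: LHS = 1² - 2·1 + 1 = 0, RHS = 2·1 = 2; 0 ≤ 2 — holds
Fails at x = 0: LHS = 0² - 2·0 + 1 = 1, RHS = 2·0 = 0; 1 ≤ 0 — FAILS
It is satisfied by some integers in the range but not all.

Answer: Sometimes true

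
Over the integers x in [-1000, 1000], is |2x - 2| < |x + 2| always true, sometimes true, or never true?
Holds at x = 1: LHS = |2·1 - 2| = |0| = 0, RHS = |1 + 2| = |3| = 3; 0 < 3 — holds
Fails at x = 0: LHS = |2·0 - 2| = |-2| = 2, RHS = |0 + 2| = |2| = 2; 2 < 2 — FAILS
It is satisfied by some integers in the range but not all.

Answer: Sometimes true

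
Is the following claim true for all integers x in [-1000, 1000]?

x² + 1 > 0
Over all integers in [-1000, 1000], LHS − RHS is smallest at x = 0, where it equals 1:
x = 0: LHS = 0² + 1 = 1; 1 > 0 — holds
At the ends of the range:
x = -1000: LHS = (-1000)² + 1 = 1000001; 1000001 > 0 — holds
x = 1000: LHS = 1000² + 1 = 1000001; 1000001 > 0 — holds
Hence LHS − RHS is never zero or negative, i.e. LHS > RHS throughout, so the relation holds for every integer in [-1000, 1000].

No counterexample exists.

Answer: True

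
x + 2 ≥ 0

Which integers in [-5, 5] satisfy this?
Holds for: {-2, -1, 0, 1, 2, 3, 4, 5}
Fails for: {-5, -4, -3}

Answer: {-2, -1, 0, 1, 2, 3, 4, 5}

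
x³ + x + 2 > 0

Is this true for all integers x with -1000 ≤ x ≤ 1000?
The claim fails at x = -1:
x = -1: LHS = (-1)³ + (-1) + 2 = 0; 0 > 0 — FAILS

Because a single integer refutes it, the statement is false.

Answer: False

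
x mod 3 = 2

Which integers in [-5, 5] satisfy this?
Holds for: {-4, -1, 2, 5}
Fails for: {-5, -3, -2, 0, 1, 3, 4}

Answer: {-4, -1, 2, 5}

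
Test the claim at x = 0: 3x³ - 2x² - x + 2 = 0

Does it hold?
x = 0: LHS = 3·0³ - 2·0² - 0 + 2 = 2; 2 = 0 — FAILS

The relation fails at x = 0, so x = 0 is a counterexample.

Answer: No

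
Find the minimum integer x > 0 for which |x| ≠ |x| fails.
Testing positive integers:
x = 1: LHS = |1| = 1, RHS = |1| = 1; 1 ≠ 1 — FAILS  ← smallest positive counterexample

Answer: x = 1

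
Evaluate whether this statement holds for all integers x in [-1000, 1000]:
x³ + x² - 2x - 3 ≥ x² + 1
The claim fails at x = 0:
x = 0: LHS = 0³ + 0² - 2·0 - 3 = -3, RHS = 0² + 1 = 1; -3 ≥ 1 — FAILS

Because a single integer refutes it, the statement is false.

Answer: False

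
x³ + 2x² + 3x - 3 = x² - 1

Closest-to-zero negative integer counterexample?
Testing negative integers from -1 downward:
x = -1: LHS = (-1)³ + 2·(-1)² + 3·(-1) - 3 = -5, RHS = (-1)² - 1 = 0; -5 = 0 — FAILS  ← closest negative counterexample to 0

Answer: x = -1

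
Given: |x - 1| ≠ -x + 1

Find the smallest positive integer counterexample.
Testing positive integers:
x = 1: LHS = |1 - 1| = |0| = 0, RHS = -1 + 1 = 0; 0 ≠ 0 — FAILS  ← smallest positive counterexample

Answer: x = 1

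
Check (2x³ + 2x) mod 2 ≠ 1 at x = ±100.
x = 100: LHS = (2·100³ + 2·100) mod 2 = 2000200 mod 2 = 0; 0 ≠ 1 — holds
x = -100: LHS = (2·(-100)³ + 2·(-100)) mod 2 = (-2000200) mod 2 = 0; 0 ≠ 1 — holds

Answer: Yes, holds for both x = 100 and x = -100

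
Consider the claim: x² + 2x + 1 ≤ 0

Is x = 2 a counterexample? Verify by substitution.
Substitute x = 2 into the relation:
x = 2: LHS = 2² + 2·2 + 1 = 9; 9 ≤ 0 — FAILS

Since the claim fails at x = 2, this value is a counterexample.

Answer: Yes, x = 2 is a counterexample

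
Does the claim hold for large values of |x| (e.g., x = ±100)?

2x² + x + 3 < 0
x = 100: LHS = 2·100² + 100 + 3 = 20103; 20103 < 0 — FAILS
x = -100: LHS = 2·(-100)² + (-100) + 3 = 19903; 19903 < 0 — FAILS

Answer: No, fails for both x = 100 and x = -100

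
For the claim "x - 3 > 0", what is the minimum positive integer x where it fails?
Testing positive integers:
x = 1: LHS = 1 - 3 = -2; -2 > 0 — FAILS  ← smallest positive counterexample

Answer: x = 1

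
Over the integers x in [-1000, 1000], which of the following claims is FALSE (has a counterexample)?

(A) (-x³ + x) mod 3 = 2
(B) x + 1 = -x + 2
(A) x = 0: LHS = (-0³ + 0) mod 3 = 0 mod 3 = 0; 0 = 2 — FAILS
(B) x = 0: LHS = 0 + 1 = 1, RHS = -0 + 2 = 2; 1 = 2 — FAILS

Answer: Both A and B are false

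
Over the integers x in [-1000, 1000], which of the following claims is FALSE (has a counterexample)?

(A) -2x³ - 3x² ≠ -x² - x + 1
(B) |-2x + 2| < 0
(A) Track d = LHS − RHS over the integers in [-1000, 1000]. Equality would need d = 0, but d changes sign only between consecutive integers, jumping over 0:
x = -2: LHS = -2·(-2)³ - 3·(-2)² = 4, RHS = -(-2)² - (-2) + 1 = -1; 4 ≠ -1 — holds  (d = 5)
x = -1: LHS = -2·(-1)³ - 3·(-1)² = -1, RHS = -(-1)² - (-1) + 1 = 1; -1 ≠ 1 — holds  (d = -2)
Away from these crossings d keeps a constant sign, and checking every integer in [-1000, 1000] confirms d ≠ 0 throughout. Hence the two sides are never equal, so the relation holds for every integer in [-1000, 1000].

(B) x = 0: LHS = |-2·0 + 2| = |2| = 2; 2 < 0 — FAILS

Only (B) has a counterexample.

Answer: B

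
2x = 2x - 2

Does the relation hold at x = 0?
x = 0: LHS = 2·0 = 0, RHS = 2·0 - 2 = -2; 0 = -2 — FAILS

The relation fails at x = 0, so x = 0 is a counterexample.

Answer: No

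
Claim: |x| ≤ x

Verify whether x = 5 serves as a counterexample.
Substitute x = 5 into the relation:
x = 5: LHS = |5| = 5; 5 ≤ 5 — holds

The claim holds here, so x = 5 is not a counterexample. (A counterexample exists elsewhere, e.g. x = -1.)

Answer: No, x = 5 is not a counterexample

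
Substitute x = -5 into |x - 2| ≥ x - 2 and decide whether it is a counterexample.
Substitute x = -5 into the relation:
x = -5: LHS = |(-5) - 2| = |-7| = 7, RHS = (-5) - 2 = -7; 7 ≥ -7 — holds

The relation holds at x = -5, so it is not a counterexample.

Answer: No, x = -5 is not a counterexample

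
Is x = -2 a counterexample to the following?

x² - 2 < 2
Substitute x = -2 into the relation:
x = -2: LHS = (-2)² - 2 = 2; 2 < 2 — FAILS

Since the claim fails at x = -2, this value is a counterexample.

Answer: Yes, x = -2 is a counterexample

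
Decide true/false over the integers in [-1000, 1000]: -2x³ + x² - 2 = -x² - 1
The claim fails at x = 0:
x = 0: LHS = -2·0³ + 0² - 2 = -2, RHS = -0² - 1 = -1; -2 = -1 — FAILS

Because a single integer refutes it, the statement is false.

Answer: False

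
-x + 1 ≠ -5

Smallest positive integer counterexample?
Testing positive integers:
x = 1: LHS = -1 + 1 = 0; 0 ≠ -5 — holds
x = 2: LHS = -2 + 1 = -1; -1 ≠ -5 — holds
x = 3: LHS = -3 + 1 = -2; -2 ≠ -5 — holds
x = 4: LHS = -4 + 1 = -3; -3 ≠ -5 — holds
x = 5: LHS = -5 + 1 = -4; -4 ≠ -5 — holds
x = 6: LHS = -6 + 1 = -5; -5 ≠ -5 — FAILS  ← smallest positive counterexample

Answer: x = 6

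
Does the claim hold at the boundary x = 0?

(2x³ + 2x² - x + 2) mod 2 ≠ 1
x = 0: LHS = (2·0³ + 2·0² - 0 + 2) mod 2 = 2 mod 2 = 0; 0 ≠ 1 — holds

The relation is satisfied at x = 0.

Answer: Yes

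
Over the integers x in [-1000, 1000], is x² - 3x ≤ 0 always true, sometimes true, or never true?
Holds at x = 0: LHS = 0² - 3·0 = 0; 0 ≤ 0 — holds
Fails at x = -1: LHS = (-1)² - 3·(-1) = 4; 4 ≤ 0 — FAILS
It is satisfied by some integers in the range but not all.

Answer: Sometimes true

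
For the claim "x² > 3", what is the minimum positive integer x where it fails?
Testing positive integers:
x = 1: LHS = 1² = 1; 1 > 3 — FAILS  ← smallest positive counterexample

Answer: x = 1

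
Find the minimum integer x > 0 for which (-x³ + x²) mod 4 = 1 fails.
Testing positive integers:
x = 1: LHS = (-1³ + 1²) mod 4 = 0 mod 4 = 0; 0 = 1 — FAILS  ← smallest positive counterexample

Answer: x = 1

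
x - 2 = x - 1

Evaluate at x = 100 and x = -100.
x = 100: LHS = 100 - 2 = 98, RHS = 100 - 1 = 99; 98 = 99 — FAILS
x = -100: LHS = (-100) - 2 = -102, RHS = (-100) - 1 = -101; -102 = -101 — FAILS

Answer: No, fails for both x = 100 and x = -100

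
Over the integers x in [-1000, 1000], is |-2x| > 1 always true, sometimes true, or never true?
Holds at x = 1: LHS = |-2·1| = |-2| = 2; 2 > 1 — holds
Fails at x = 0: LHS = |-2·0| = |0| = 0; 0 > 1 — FAILS
It is satisfied by some integers in the range but not all.

Answer: Sometimes true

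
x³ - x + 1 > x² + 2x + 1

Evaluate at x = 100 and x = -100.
x = 100: LHS = 100³ - 100 + 1 = 999901, RHS = 100² + 2·100 + 1 = 10201; 999901 > 10201 — holds
x = -100: LHS = (-100)³ - (-100) + 1 = -999899, RHS = (-100)² + 2·(-100) + 1 = 9801; -999899 > 9801 — FAILS

Answer: Partially: holds for x = 100, fails for x = -100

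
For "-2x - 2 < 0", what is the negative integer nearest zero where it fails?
Testing negative integers from -1 downward:
x = -1: LHS = -2·(-1) - 2 = 0; 0 < 0 — FAILS  ← closest negative counterexample to 0

Answer: x = -1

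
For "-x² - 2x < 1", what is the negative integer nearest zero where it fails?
Testing negative integers from -1 downward:
x = -1: LHS = -(-1)² - 2·(-1) = 1; 1 < 1 — FAILS  ← closest negative counterexample to 0

Answer: x = -1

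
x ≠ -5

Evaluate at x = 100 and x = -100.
x = 100: 100 ≠ -5 — holds
x = -100: -100 ≠ -5 — holds

Answer: Yes, holds for both x = 100 and x = -100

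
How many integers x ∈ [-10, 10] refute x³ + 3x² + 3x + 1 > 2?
Counterexamples in [-10, 10]: {-10, -9, -8, -7, -6, -5, -4, -3, -2, -1, 0}.

Counting them gives 11 values.

Answer: 11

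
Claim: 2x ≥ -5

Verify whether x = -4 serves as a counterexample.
Substitute x = -4 into the relation:
x = -4: LHS = 2·(-4) = -8; -8 ≥ -5 — FAILS

Since the claim fails at x = -4, this value is a counterexample.

Answer: Yes, x = -4 is a counterexample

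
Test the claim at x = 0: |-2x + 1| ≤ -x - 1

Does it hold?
x = 0: LHS = |-2·0 + 1| = |1| = 1, RHS = -0 - 1 = -1; 1 ≤ -1 — FAILS

The relation fails at x = 0, so x = 0 is a counterexample.

Answer: No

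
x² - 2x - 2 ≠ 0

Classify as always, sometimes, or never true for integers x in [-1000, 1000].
Track d = LHS − RHS over the integers in [-1000, 1000]. Equality would need d = 0, but d changes sign only between consecutive integers, jumping over 0:
x = -1: LHS = (-1)² - 2·(-1) - 2 = 1; 1 ≠ 0 — holds  (d = 1)
x = 0: LHS = 0² - 2·0 - 2 = -2; -2 ≠ 0 — holds  (d = -2)
x = 2: LHS = 2² - 2·2 - 2 = -2; -2 ≠ 0 — holds  (d = -2)
x = 3: LHS = 3² - 2·3 - 2 = 1; 1 ≠ 0 — holds  (d = 1)
Away from these crossings d keeps a constant sign, and checking every integer in [-1000, 1000] confirms d ≠ 0 throughout. Hence the two sides are never equal, so the relation holds for every integer in [-1000, 1000].

No counterexample exists.

Answer: Always true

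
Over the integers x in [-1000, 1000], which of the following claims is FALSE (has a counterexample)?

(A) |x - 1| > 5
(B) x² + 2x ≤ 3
(A) x = 0: LHS = |0 - 1| = |-1| = 1; 1 > 5 — FAILS
(B) x = 2: LHS = 2² + 2·2 = 8; 8 ≤ 3 — FAILS

Answer: Both A and B are false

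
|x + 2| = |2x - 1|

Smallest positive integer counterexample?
Testing positive integers:
x = 1: LHS = |1 + 2| = |3| = 3, RHS = |2·1 - 1| = |1| = 1; 3 = 1 — FAILS  ← smallest positive counterexample

Answer: x = 1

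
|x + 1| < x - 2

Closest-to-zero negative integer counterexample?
Testing negative integers from -1 downward:
x = -1: LHS = |(-1) + 1| = |0| = 0, RHS = (-1) - 2 = -3; 0 < -3 — FAILS  ← closest negative counterexample to 0

Answer: x = -1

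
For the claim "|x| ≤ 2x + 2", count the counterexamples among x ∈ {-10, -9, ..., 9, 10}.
Counterexamples in [-10, 10]: {-10, -9, -8, -7, -6, -5, -4, -3, -2, -1}.

Counting them gives 10 values.

Answer: 10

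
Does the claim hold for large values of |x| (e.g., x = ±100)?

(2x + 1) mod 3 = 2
x = 100: LHS = (2·100 + 1) mod 3 = 201 mod 3 = 0; 0 = 2 — FAILS
x = -100: LHS = (2·(-100) + 1) mod 3 = (-199) mod 3 = 2; 2 = 2 — holds

Answer: Partially: fails for x = 100, holds for x = -100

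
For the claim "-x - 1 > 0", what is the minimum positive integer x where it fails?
Testing positive integers:
x = 1: LHS = -1 - 1 = -2; -2 > 0 — FAILS  ← smallest positive counterexample

Answer: x = 1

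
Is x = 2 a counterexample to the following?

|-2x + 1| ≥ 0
Substitute x = 2 into the relation:
x = 2: LHS = |-2·2 + 1| = |-3| = 3; 3 ≥ 0 — holds

The relation holds at x = 2, so it is not a counterexample.

Answer: No, x = 2 is not a counterexample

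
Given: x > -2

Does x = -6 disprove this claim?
Substitute x = -6 into the relation:
x = -6: -6 > -2 — FAILS

Since the claim fails at x = -6, this value is a counterexample.

Answer: Yes, x = -6 is a counterexample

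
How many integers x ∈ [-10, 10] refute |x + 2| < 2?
Counterexamples in [-10, 10]: {-10, -9, -8, -7, -6, -5, -4, 0, 1, 2, 3, 4, 5, 6, 7, 8, 9, 10}.

Counting them gives 18 values.

Answer: 18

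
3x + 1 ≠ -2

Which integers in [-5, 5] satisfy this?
Holds for: {-5, -4, -3, -2, 0, 1, 2, 3, 4, 5}
Fails for: {-1}

Answer: {-5, -4, -3, -2, 0, 1, 2, 3, 4, 5}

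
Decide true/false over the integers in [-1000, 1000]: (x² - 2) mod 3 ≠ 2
The claim fails at x = 1:
x = 1: LHS = (1² - 2) mod 3 = (-1) mod 3 = 2; 2 ≠ 2 — FAILS

Because a single integer refutes it, the statement is false.

Answer: False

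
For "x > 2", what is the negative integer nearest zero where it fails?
Testing negative integers from -1 downward:
x = -1: -1 > 2 — FAILS  ← closest negative counterexample to 0

Answer: x = -1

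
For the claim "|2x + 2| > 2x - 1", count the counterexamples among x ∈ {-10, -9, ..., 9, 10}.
Over all integers in [-10, 10], LHS − RHS is smallest at x = 0, where it equals 3:
x = 0: LHS = |2·0 + 2| = |2| = 2, RHS = 2·0 - 1 = -1; 2 > -1 — holds
At the ends of the range:
x = -10: LHS = |2·(-10) + 2| = |-18| = 18, RHS = 2·(-10) - 1 = -21; 18 > -21 — holds
x = 10: LHS = |2·10 + 2| = |22| = 22, RHS = 2·10 - 1 = 19; 22 > 19 — holds
Hence LHS − RHS is never zero or negative, i.e. LHS > RHS throughout, so the relation holds for every integer in [-10, 10].

No counterexample appears in that range.

Answer: 0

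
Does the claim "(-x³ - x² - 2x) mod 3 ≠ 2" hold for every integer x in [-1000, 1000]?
The claim fails at x = 1:
x = 1: LHS = (-1³ - 1² - 2·1) mod 3 = (-4) mod 3 = 2; 2 ≠ 2 — FAILS

Because a single integer refutes it, the statement is false.

Answer: False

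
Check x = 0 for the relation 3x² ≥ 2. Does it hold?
x = 0: LHS = 3·0² = 0; 0 ≥ 2 — FAILS

The relation fails at x = 0, so x = 0 is a counterexample.

Answer: No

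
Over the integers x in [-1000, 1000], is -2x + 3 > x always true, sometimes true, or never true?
Holds at x = 0: LHS = -2·0 + 3 = 3; 3 > 0 — holds
Fails at x = 1: LHS = -2·1 + 3 = 1; 1 > 1 — FAILS
It is satisfied by some integers in the range but not all.

Answer: Sometimes true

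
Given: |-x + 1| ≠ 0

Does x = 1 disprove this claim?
Substitute x = 1 into the relation:
x = 1: LHS = |-1 + 1| = |0| = 0; 0 ≠ 0 — FAILS

Since the claim fails at x = 1, this value is a counterexample.

Answer: Yes, x = 1 is a counterexample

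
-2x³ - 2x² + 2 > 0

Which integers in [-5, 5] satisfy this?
Holds for: {-5, -4, -3, -2, -1, 0}
Fails for: {1, 2, 3, 4, 5}

Answer: {-5, -4, -3, -2, -1, 0}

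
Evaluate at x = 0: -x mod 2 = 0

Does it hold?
x = 0: LHS = (-0) mod 2 = 0 mod 2 = 0; 0 = 0 — holds

The relation is satisfied at x = 0.

Answer: Yes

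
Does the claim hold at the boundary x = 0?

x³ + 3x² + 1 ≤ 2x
x = 0: LHS = 0³ + 3·0² + 1 = 1, RHS = 2·0 = 0; 1 ≤ 0 — FAILS

The relation fails at x = 0, so x = 0 is a counterexample.

Answer: No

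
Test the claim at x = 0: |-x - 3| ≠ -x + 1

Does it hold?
x = 0: LHS = |-0 - 3| = |-3| = 3, RHS = -0 + 1 = 1; 3 ≠ 1 — holds

The relation is satisfied at x = 0.

Answer: Yes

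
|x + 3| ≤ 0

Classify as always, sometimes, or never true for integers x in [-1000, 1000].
Holds at x = -3: LHS = |(-3) + 3| = |0| = 0; 0 ≤ 0 — holds
Fails at x = 0: LHS = |0 + 3| = |3| = 3; 3 ≤ 0 — FAILS
It is satisfied by some integers in the range but not all.

Answer: Sometimes true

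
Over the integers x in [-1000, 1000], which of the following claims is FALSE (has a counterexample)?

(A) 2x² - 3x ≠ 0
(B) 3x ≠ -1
(A) x = 0: LHS = 2·0² - 3·0 = 0; 0 ≠ 0 — FAILS

(B) Track d = LHS − RHS over the integers in [-1000, 1000]. Equality would need d = 0, but d changes sign only between consecutive integers, jumping over 0:
x = -1: LHS = 3·(-1) = -3; -3 ≠ -1 — holds  (d = -2)
x = 0: LHS = 3·0 = 0; 0 ≠ -1 — holds  (d = 1)
Away from these crossings d keeps a constant sign, and checking every integer in [-1000, 1000] confirms d ≠ 0 throughout. Hence the two sides are never equal, so the relation holds for every integer in [-1000, 1000].

Only (A) has a counterexample.

Answer: A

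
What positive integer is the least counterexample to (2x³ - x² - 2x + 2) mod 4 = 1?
Testing positive integers:
x = 1: LHS = (2·1³ - 1² - 2·1 + 2) mod 4 = 1 mod 4 = 1; 1 = 1 — holds
x = 2: LHS = (2·2³ - 2² - 2·2 + 2) mod 4 = 10 mod 4 = 2; 2 = 1 — FAILS  ← smallest positive counterexample

Answer: x = 2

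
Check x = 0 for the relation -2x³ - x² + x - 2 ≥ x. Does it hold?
x = 0: LHS = -2·0³ - 0² + 0 - 2 = -2; -2 ≥ 0 — FAILS

The relation fails at x = 0, so x = 0 is a counterexample.

Answer: No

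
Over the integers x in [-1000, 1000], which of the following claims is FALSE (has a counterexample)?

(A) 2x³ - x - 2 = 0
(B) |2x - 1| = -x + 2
(A) x = 0: LHS = 2·0³ - 0 - 2 = -2; -2 = 0 — FAILS
(B) x = 0: LHS = |2·0 - 1| = |-1| = 1, RHS = -0 + 2 = 2; 1 = 2 — FAILS

Answer: Both A and B are false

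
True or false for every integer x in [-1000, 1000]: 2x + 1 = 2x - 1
The claim fails at x = 0:
x = 0: LHS = 2·0 + 1 = 1, RHS = 2·0 - 1 = -1; 1 = -1 — FAILS

Because a single integer refutes it, the statement is false.

Answer: False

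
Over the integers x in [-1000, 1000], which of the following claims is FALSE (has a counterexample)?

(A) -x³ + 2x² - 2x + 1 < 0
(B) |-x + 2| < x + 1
(A) x = 0: LHS = -0³ + 2·0² - 2·0 + 1 = 1; 1 < 0 — FAILS
(B) x = 0: LHS = |-0 + 2| = |2| = 2, RHS = 0 + 1 = 1; 2 < 1 — FAILS

Answer: Both A and B are false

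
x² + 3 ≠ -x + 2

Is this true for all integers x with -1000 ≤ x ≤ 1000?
Over all integers in [-1000, 1000], LHS − RHS is always positive; it is smallest at x = 0, where it equals 1:
x = 0: LHS = 0² + 3 = 3, RHS = -0 + 2 = 2; 3 ≠ 2 — holds
At the ends of the range:
x = -1000: LHS = (-1000)² + 3 = 1000003, RHS = -(-1000) + 2 = 1002; 1000003 ≠ 1002 — holds
x = 1000: LHS = 1000² + 3 = 1000003, RHS = -1000 + 2 = -998; 1000003 ≠ -998 — holds
Hence LHS − RHS is never 0, i.e. the two sides are never equal, so the relation holds for every integer in [-1000, 1000].

No counterexample exists.

Answer: True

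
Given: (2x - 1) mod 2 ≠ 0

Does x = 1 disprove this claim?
Substitute x = 1 into the relation:
x = 1: LHS = (2·1 - 1) mod 2 = 1 mod 2 = 1; 1 ≠ 0 — holds

The relation holds at x = 1, so it is not a counterexample.

Answer: No, x = 1 is not a counterexample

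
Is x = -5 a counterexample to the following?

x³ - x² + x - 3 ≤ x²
Substitute x = -5 into the relation:
x = -5: LHS = (-5)³ - (-5)² + (-5) - 3 = -158, RHS = (-5)² = 25; -158 ≤ 25 — holds

The claim holds here, so x = -5 is not a counterexample. (A counterexample exists elsewhere, e.g. x = 3.)

Answer: No, x = -5 is not a counterexample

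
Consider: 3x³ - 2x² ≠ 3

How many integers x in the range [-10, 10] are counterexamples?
Track d = LHS − RHS over the integers in [-10, 10]. Equality would need d = 0, but d changes sign only between consecutive integers, jumping over 0:
x = 1: LHS = 3·1³ - 2·1² = 1; 1 ≠ 3 — holds  (d = -2)
x = 2: LHS = 3·2³ - 2·2² = 16; 16 ≠ 3 — holds  (d = 13)
Away from these crossings d keeps a constant sign, and checking every integer in [-10, 10] confirms d ≠ 0 throughout. Hence the two sides are never equal, so the relation holds for every integer in [-10, 10].

No counterexample appears in that range.

Answer: 0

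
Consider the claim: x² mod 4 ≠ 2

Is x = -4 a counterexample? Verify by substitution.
Substitute x = -4 into the relation:
x = -4: LHS = ((-4)²) mod 4 = 16 mod 4 = 0; 0 ≠ 2 — holds

The relation holds at x = -4, so it is not a counterexample.

Answer: No, x = -4 is not a counterexample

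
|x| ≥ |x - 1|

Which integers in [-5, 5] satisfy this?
Holds for: {1, 2, 3, 4, 5}
Fails for: {-5, -4, -3, -2, -1, 0}

Answer: {1, 2, 3, 4, 5}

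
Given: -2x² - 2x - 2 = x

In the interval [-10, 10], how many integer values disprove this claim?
Counterexamples in [-10, 10]: {-10, -9, -8, -7, -6, -5, -4, -3, -2, -1, 0, 1, 2, 3, 4, 5, 6, 7, 8, 9, 10}.

Counting them gives 21 values.

Answer: 21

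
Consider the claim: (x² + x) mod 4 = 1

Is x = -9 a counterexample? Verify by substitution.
Substitute x = -9 into the relation:
x = -9: LHS = ((-9)² + (-9)) mod 4 = 72 mod 4 = 0; 0 = 1 — FAILS

Since the claim fails at x = -9, this value is a counterexample.

Answer: Yes, x = -9 is a counterexample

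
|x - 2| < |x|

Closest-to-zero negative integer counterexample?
Testing negative integers from -1 downward:
x = -1: LHS = |(-1) - 2| = |-3| = 3, RHS = |-1| = 1; 3 < 1 — FAILS  ← closest negative counterexample to 0

Answer: x = -1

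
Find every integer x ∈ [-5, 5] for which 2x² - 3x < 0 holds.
Holds for: {1}
Fails for: {-5, -4, -3, -2, -1, 0, 2, 3, 4, 5}

Answer: {1}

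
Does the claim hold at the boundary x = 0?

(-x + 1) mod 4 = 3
x = 0: LHS = (-0 + 1) mod 4 = 1 mod 4 = 1; 1 = 3 — FAILS

The relation fails at x = 0, so x = 0 is a counterexample.

Answer: No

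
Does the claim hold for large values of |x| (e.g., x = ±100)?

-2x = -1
x = 100: LHS = -2·100 = -200; -200 = -1 — FAILS
x = -100: LHS = -2·(-100) = 200; 200 = -1 — FAILS

Answer: No, fails for both x = 100 and x = -100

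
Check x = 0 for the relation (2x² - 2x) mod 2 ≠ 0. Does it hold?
x = 0: LHS = (2·0² - 2·0) mod 2 = 0 mod 2 = 0; 0 ≠ 0 — FAILS

The relation fails at x = 0, so x = 0 is a counterexample.

Answer: No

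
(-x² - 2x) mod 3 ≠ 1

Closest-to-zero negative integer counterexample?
Testing negative integers from -1 downward:
x = -1: LHS = (-(-1)² - 2·(-1)) mod 3 = 1 mod 3 = 1; 1 ≠ 1 — FAILS  ← closest negative counterexample to 0

Answer: x = -1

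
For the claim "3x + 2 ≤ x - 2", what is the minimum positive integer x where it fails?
Testing positive integers:
x = 1: LHS = 3·1 + 2 = 5, RHS = 1 - 2 = -1; 5 ≤ -1 — FAILS  ← smallest positive counterexample

Answer: x = 1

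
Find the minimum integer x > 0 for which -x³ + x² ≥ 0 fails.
Testing positive integers:
x = 1: LHS = -1³ + 1² = 0; 0 ≥ 0 — holds
x = 2: LHS = -2³ + 2² = -4; -4 ≥ 0 — FAILS  ← smallest positive counterexample

Answer: x = 2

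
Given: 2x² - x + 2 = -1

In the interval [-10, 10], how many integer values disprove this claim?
Counterexamples in [-10, 10]: {-10, -9, -8, -7, -6, -5, -4, -3, -2, -1, 0, 1, 2, 3, 4, 5, 6, 7, 8, 9, 10}.

Counting them gives 21 values.

Answer: 21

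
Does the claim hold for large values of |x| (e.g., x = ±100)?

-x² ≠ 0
x = 100: LHS = -100² = -10000; -10000 ≠ 0 — holds
x = -100: LHS = -(-100)² = -10000; -10000 ≠ 0 — holds

Answer: Yes, holds for both x = 100 and x = -100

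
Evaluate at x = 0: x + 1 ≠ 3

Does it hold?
x = 0: LHS = 0 + 1 = 1; 1 ≠ 3 — holds

The relation is satisfied at x = 0.

Answer: Yes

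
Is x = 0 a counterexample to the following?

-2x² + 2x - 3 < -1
Substitute x = 0 into the relation:
x = 0: LHS = -2·0² + 2·0 - 3 = -3; -3 < -1 — holds

The relation holds at x = 0, so it is not a counterexample.

Answer: No, x = 0 is not a counterexample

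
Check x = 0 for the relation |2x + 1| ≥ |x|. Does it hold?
x = 0: LHS = |2·0 + 1| = |1| = 1, RHS = |0| = 0; 1 ≥ 0 — holds

The relation is satisfied at x = 0.

Answer: Yes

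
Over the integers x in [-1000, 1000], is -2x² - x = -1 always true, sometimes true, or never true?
Holds at x = -1: LHS = -2·(-1)² - (-1) = -1; -1 = -1 — holds
Fails at x = 0: LHS = -2·0² - 0 = 0; 0 = -1 — FAILS
It is satisfied by some integers in the range but not all.

Answer: Sometimes true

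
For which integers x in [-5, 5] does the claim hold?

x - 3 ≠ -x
Track d = LHS − RHS over the integers in [-5, 5]. Equality would need d = 0, but d changes sign only between consecutive integers, jumping over 0:
x = 1: LHS = 1 - 3 = -2; -2 ≠ -1 — holds  (d = -1)
x = 2: LHS = 2 - 3 = -1; -1 ≠ -2 — holds  (d = 1)
Away from these crossings d keeps a constant sign, and checking every integer in [-5, 5] confirms d ≠ 0 throughout. Hence the two sides are never equal, so the relation holds for every integer in [-5, 5].

Answer: All integers in [-5, 5]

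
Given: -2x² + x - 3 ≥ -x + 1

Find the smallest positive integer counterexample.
Testing positive integers:
x = 1: LHS = -2·1² + 1 - 3 = -4, RHS = -1 + 1 = 0; -4 ≥ 0 — FAILS  ← smallest positive counterexample

Answer: x = 1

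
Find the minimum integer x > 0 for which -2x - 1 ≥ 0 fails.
Testing positive integers:
x = 1: LHS = -2·1 - 1 = -3; -3 ≥ 0 — FAILS  ← smallest positive counterexample

Answer: x = 1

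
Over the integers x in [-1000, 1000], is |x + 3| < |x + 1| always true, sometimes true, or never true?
Holds at x = -3: LHS = |(-3) + 3| = |0| = 0, RHS = |(-3) + 1| = |-2| = 2; 0 < 2 — holds
Fails at x = 0: LHS = |0 + 3| = |3| = 3, RHS = |0 + 1| = |1| = 1; 3 < 1 — FAILS
It is satisfied by some integers in the range but not all.

Answer: Sometimes true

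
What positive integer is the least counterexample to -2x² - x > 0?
Testing positive integers:
x = 1: LHS = -2·1² - 1 = -3; -3 > 0 — FAILS  ← smallest positive counterexample

Answer: x = 1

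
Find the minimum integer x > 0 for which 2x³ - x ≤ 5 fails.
Testing positive integers:
x = 1: LHS = 2·1³ - 1 = 1; 1 ≤ 5 — holds
x = 2: LHS = 2·2³ - 2 = 14; 14 ≤ 5 — FAILS  ← smallest positive counterexample

Answer: x = 2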